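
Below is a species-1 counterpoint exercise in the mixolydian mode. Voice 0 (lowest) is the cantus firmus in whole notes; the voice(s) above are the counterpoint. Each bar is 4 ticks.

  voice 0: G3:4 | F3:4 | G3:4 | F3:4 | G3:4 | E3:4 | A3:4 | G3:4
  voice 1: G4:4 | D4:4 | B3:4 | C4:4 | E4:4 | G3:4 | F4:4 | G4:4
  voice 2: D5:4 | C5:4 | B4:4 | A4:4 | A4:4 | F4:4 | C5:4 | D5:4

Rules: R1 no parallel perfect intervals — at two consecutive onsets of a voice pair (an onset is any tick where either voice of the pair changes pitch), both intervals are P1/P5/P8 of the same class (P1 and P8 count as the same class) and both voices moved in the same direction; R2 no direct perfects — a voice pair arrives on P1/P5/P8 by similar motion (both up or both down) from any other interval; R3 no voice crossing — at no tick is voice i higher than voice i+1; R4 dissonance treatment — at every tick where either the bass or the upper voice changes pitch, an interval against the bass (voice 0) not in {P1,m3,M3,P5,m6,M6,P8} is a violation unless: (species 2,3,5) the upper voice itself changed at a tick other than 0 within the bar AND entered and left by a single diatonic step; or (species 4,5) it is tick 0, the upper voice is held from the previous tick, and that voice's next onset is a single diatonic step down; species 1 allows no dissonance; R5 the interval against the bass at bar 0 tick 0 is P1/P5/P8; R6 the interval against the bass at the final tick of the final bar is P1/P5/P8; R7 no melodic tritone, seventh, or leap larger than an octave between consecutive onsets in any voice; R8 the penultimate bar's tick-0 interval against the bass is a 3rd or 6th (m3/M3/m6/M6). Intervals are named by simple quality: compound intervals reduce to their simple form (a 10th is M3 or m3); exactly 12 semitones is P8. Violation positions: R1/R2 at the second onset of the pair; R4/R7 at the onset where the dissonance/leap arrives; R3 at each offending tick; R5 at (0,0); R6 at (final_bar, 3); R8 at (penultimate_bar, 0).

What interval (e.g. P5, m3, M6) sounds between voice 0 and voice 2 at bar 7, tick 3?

P5

voice 0=G3 voice 2=D5 -> P5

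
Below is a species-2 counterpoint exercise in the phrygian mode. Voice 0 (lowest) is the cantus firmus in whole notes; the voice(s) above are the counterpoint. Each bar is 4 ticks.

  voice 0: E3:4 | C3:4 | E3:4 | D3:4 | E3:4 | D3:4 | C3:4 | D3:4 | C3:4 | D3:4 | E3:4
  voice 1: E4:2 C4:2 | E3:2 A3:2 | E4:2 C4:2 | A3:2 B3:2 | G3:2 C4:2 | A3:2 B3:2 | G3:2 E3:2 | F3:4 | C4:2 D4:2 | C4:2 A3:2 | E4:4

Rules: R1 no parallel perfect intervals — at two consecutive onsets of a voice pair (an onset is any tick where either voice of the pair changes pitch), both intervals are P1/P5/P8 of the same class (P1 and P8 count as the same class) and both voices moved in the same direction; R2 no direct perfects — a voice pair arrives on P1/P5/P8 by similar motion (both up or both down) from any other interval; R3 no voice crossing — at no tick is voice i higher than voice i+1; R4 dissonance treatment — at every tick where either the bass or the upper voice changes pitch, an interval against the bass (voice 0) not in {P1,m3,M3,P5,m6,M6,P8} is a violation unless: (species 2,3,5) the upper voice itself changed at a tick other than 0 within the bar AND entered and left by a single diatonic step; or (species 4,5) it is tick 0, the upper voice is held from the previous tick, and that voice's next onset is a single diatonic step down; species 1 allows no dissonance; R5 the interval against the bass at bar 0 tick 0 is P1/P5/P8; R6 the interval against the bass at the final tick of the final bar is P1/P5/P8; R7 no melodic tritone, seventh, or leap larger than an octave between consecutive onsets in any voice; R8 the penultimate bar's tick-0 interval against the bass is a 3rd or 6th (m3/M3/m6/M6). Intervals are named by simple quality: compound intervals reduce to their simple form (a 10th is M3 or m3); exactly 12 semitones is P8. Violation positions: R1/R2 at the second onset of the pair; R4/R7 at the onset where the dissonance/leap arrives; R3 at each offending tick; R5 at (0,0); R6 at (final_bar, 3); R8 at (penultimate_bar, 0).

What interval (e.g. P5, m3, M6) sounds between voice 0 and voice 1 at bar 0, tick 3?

voice 0=E3 voice 1=C4 -> m6

m6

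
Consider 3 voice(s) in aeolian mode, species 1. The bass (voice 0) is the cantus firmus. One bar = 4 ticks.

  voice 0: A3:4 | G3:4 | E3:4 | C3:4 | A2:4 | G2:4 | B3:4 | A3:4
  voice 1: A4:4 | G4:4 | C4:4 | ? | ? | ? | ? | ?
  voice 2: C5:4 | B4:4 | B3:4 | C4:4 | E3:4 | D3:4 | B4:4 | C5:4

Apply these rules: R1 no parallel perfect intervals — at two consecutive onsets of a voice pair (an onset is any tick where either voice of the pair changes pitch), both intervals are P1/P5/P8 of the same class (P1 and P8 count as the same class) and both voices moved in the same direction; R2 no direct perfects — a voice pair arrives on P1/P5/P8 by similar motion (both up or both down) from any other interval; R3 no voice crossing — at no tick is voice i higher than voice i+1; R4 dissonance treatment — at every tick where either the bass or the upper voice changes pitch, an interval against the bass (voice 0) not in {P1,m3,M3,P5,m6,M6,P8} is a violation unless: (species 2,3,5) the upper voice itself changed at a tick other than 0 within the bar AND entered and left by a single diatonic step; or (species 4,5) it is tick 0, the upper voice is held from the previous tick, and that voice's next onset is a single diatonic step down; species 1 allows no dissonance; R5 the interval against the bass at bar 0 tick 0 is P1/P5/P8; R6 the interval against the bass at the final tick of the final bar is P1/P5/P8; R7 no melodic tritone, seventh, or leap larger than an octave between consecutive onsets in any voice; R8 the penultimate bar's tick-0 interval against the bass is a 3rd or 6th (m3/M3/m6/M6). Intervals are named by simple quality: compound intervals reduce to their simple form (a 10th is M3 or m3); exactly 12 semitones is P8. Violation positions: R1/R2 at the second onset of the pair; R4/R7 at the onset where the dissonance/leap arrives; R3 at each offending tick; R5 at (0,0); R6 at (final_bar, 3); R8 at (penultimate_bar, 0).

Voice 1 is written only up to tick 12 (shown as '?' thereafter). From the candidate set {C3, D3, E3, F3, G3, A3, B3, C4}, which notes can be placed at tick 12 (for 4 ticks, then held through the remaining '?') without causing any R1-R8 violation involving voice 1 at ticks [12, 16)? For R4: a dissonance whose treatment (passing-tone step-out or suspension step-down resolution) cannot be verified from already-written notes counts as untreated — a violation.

{A3, C4, E3}

C3: violates R2
D3: violates R4,R7
E3: legal
F3: violates R4
G3: violates R2
A3: legal
B3: violates R4
C4: legal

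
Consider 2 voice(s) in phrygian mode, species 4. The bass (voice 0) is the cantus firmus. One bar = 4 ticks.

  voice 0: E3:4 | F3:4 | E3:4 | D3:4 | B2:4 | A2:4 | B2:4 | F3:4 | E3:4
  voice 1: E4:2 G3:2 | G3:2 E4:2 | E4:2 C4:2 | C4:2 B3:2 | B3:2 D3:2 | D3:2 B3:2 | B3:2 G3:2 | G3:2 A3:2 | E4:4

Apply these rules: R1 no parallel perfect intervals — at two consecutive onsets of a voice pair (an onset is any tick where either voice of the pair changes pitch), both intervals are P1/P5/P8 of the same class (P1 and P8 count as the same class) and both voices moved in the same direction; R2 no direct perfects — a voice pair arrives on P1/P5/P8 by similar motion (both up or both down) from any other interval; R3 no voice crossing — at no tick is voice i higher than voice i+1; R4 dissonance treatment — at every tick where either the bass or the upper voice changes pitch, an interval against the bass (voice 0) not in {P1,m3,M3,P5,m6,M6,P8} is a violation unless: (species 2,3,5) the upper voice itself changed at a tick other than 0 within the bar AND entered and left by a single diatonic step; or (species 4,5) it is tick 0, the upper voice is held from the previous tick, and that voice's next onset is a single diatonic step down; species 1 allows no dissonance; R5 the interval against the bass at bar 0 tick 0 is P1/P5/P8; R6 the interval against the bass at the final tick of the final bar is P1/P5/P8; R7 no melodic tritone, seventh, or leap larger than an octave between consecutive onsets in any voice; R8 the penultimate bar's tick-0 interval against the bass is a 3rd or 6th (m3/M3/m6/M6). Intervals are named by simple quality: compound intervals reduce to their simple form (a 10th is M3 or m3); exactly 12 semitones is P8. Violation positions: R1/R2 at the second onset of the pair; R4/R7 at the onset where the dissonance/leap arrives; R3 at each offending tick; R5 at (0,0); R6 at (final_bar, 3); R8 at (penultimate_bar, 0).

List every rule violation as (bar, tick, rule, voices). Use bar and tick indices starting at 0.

bar 0: v0=E3 v1=E4 downbeat P8
bar 1: v0=F3 v1=G3 downbeat M2
bar 2: v0=E3 v1=E4 downbeat P8
bar 3: v0=D3 v1=C4 downbeat m7
bar 4: v0=B2 v1=B3 downbeat P8
bar 5: v0=A2 v1=D3 downbeat P4
bar 6: v0=B2 v1=B3 downbeat P8
bar 7: v0=F3 v1=G3 downbeat M2
bar 8: v0=E3 v1=E4 downbeat P8
  -> R4 @ bar 1 tick 0 v(0, 1): F3/G3 M2 untreated
  -> R4 @ bar 1 tick 2 v(0, 1): F3/E4 M7 untreated
  -> R4 @ bar 5 tick 0 v(0, 1): A2/D3 P4 untreated
  -> R4 @ bar 5 tick 2 v(0, 1): A2/B3 M2 untreated
  -> R4 @ bar 7 tick 0 v(0, 1): F3/G3 M2 untreated
  -> R7 @ bar 7 tick 0 v(0,): B2->F3 leap 6st
  -> R8 @ bar 7 tick 0 v(0, 1): penult M2 not 3rd/6th

(1, 0, R4, (0, 1))
(1, 2, R4, (0, 1))
(5, 0, R4, (0, 1))
(5, 2, R4, (0, 1))
(7, 0, R4, (0, 1))
(7, 0, R7, (0,))
(7, 0, R8, (0, 1))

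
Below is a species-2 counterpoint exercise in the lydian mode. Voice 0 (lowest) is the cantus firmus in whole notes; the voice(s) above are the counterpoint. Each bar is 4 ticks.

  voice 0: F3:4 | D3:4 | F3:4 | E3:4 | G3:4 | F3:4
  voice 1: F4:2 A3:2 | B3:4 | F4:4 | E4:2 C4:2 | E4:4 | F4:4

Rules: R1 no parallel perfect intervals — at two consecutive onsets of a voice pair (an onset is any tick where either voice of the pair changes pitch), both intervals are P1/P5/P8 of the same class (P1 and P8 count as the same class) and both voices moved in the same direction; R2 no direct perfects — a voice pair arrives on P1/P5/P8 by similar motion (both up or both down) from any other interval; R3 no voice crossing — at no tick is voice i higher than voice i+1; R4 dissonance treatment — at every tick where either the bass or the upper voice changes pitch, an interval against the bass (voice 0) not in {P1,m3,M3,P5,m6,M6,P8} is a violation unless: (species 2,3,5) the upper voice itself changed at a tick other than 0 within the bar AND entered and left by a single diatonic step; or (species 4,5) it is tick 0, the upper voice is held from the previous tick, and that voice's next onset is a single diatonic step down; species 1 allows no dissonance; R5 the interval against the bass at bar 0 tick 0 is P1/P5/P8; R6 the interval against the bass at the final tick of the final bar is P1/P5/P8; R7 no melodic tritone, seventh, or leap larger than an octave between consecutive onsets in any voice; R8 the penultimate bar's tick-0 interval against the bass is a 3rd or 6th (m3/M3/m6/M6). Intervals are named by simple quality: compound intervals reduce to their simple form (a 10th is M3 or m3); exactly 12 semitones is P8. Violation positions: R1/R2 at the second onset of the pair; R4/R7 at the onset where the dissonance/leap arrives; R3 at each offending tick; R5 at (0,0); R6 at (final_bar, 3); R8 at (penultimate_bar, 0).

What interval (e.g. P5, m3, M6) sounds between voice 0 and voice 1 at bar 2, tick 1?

P8

voice 0=F3 voice 1=F4 -> P8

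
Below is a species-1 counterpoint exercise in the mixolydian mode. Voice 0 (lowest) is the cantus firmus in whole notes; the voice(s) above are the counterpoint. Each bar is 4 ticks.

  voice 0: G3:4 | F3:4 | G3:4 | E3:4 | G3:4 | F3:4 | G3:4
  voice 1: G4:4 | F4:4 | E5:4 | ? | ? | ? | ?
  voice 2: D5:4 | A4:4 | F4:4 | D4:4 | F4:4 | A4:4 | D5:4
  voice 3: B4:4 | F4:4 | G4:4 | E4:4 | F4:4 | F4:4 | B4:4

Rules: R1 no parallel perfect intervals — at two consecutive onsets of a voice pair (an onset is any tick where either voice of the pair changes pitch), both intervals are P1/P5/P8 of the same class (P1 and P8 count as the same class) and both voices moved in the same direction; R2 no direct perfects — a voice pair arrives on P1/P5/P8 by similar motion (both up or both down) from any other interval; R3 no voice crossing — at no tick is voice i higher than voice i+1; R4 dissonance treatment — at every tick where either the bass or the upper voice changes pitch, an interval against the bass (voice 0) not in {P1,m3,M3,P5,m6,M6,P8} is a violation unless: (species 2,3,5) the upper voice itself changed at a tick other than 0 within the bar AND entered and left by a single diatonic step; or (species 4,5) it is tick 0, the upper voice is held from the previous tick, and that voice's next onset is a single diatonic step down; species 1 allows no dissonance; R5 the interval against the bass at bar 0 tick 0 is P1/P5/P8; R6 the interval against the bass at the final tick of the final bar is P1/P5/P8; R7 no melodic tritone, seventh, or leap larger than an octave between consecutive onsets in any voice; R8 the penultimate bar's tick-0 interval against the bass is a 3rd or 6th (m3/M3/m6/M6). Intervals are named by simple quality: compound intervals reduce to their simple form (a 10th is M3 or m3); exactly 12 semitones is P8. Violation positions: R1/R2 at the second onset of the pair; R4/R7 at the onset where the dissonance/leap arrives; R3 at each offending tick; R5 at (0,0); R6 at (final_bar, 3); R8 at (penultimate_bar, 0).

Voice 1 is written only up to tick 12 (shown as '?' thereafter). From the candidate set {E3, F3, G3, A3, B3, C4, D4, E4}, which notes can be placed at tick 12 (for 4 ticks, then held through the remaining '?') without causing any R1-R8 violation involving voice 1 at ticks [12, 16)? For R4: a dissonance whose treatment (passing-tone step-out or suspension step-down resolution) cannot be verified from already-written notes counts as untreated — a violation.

{}

E3: violates R2,R7
F3: violates R4,R7
G3: violates R2,R7
A3: violates R2,R4,R7
B3: violates R2,R7
C4: violates R7
D4: violates R2,R4,R7
E4: violates R2,R3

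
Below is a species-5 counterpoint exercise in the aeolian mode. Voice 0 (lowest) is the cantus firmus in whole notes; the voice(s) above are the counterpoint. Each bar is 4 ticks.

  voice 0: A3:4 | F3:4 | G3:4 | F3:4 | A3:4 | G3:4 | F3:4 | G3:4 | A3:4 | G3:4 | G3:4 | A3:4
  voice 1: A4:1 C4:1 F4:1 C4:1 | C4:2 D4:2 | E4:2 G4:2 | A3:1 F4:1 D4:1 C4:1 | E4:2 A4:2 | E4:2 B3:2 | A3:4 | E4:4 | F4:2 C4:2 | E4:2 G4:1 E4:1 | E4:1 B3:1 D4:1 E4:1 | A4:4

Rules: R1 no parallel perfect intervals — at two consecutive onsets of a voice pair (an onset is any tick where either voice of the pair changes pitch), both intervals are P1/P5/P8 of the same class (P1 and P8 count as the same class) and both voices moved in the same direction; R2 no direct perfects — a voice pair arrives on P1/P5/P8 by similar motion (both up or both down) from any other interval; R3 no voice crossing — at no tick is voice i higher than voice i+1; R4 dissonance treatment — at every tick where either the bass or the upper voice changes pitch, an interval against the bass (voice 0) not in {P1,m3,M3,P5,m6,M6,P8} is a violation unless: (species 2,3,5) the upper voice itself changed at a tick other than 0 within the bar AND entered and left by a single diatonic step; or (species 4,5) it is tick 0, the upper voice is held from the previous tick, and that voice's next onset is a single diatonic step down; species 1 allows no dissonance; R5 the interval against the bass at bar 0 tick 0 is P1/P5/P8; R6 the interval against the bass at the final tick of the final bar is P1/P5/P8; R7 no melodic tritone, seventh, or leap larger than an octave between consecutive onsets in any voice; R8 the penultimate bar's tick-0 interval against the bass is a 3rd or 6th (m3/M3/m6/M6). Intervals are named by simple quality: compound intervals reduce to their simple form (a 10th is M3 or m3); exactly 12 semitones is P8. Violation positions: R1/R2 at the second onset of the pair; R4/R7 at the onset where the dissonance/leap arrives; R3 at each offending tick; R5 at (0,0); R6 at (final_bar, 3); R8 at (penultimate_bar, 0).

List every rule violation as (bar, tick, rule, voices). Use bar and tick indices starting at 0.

bar 0: v0=A3 v1=A4 downbeat P8
bar 1: v0=F3 v1=C4 downbeat P5
bar 2: v0=G3 v1=E4 downbeat M6
bar 3: v0=F3 v1=A3 downbeat M3
bar 4: v0=A3 v1=E4 downbeat P5
bar 5: v0=G3 v1=E4 downbeat M6
bar 6: v0=F3 v1=A3 downbeat M3
bar 7: v0=G3 v1=E4 downbeat M6
bar 8: v0=A3 v1=F4 downbeat m6
bar 9: v0=G3 v1=E4 downbeat M6
bar 10: v0=G3 v1=E4 downbeat M6
bar 11: v0=A3 v1=A4 downbeat P8
  -> R7 @ bar 3 tick 0 v(1,): G4->A3 leap 10st
  -> R1 @ bar 4 tick 0 v(0, 1): F3/C4 P5 -> A3/E4 P5 similar
  -> R2 @ bar 11 tick 0 v(0, 1): G3/E4 M6 -> A3/A4 P8 similar

(3, 0, R7, (1,))
(4, 0, R1, (0, 1))
(11, 0, R2, (0, 1))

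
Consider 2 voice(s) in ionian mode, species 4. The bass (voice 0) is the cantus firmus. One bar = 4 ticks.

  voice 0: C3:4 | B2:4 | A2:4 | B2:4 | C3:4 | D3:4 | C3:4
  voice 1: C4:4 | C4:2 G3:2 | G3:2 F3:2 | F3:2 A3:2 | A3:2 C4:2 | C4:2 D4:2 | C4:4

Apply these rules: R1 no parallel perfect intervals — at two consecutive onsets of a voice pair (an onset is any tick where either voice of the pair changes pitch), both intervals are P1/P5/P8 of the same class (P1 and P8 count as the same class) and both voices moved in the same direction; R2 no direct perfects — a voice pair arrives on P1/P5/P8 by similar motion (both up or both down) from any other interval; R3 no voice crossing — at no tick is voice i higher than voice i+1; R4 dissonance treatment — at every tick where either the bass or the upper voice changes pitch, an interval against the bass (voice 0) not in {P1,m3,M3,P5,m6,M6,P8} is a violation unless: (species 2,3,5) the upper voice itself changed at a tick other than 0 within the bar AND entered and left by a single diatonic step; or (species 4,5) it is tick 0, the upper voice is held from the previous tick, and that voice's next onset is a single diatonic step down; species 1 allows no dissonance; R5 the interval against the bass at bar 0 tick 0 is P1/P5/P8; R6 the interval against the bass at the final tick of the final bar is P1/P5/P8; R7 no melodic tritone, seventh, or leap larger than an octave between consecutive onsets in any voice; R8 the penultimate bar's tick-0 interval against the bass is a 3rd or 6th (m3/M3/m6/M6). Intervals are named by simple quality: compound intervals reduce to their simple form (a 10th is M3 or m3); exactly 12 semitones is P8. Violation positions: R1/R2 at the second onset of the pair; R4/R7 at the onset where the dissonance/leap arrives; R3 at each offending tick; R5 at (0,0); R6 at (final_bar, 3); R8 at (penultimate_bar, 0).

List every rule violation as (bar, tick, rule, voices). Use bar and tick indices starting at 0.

(1, 0, R4, (0, 1))
(3, 0, R4, (0, 1))
(3, 2, R4, (0, 1))
(5, 0, R4, (0, 1))
(5, 0, R8, (0, 1))
(6, 0, R1, (0, 1))

bar 0: v0=C3 v1=C4 downbeat P8
bar 1: v0=B2 v1=C4 downbeat m2
bar 2: v0=A2 v1=G3 downbeat m7
bar 3: v0=B2 v1=F3 downbeat TT
bar 4: v0=C3 v1=A3 downbeat M6
bar 5: v0=D3 v1=C4 downbeat m7
bar 6: v0=C3 v1=C4 downbeat P8
  -> R4 @ bar 1 tick 0 v(0, 1): B2/C4 m2 untreated
  -> R4 @ bar 3 tick 0 v(0, 1): B2/F3 TT untreated
  -> R4 @ bar 3 tick 2 v(0, 1): B2/A3 m7 untreated
  -> R4 @ bar 5 tick 0 v(0, 1): D3/C4 m7 untreated
  -> R8 @ bar 5 tick 0 v(0, 1): penult m7 not 3rd/6th
  -> R1 @ bar 6 tick 0 v(0, 1): D3/D4 P8 -> C3/C4 P8 similar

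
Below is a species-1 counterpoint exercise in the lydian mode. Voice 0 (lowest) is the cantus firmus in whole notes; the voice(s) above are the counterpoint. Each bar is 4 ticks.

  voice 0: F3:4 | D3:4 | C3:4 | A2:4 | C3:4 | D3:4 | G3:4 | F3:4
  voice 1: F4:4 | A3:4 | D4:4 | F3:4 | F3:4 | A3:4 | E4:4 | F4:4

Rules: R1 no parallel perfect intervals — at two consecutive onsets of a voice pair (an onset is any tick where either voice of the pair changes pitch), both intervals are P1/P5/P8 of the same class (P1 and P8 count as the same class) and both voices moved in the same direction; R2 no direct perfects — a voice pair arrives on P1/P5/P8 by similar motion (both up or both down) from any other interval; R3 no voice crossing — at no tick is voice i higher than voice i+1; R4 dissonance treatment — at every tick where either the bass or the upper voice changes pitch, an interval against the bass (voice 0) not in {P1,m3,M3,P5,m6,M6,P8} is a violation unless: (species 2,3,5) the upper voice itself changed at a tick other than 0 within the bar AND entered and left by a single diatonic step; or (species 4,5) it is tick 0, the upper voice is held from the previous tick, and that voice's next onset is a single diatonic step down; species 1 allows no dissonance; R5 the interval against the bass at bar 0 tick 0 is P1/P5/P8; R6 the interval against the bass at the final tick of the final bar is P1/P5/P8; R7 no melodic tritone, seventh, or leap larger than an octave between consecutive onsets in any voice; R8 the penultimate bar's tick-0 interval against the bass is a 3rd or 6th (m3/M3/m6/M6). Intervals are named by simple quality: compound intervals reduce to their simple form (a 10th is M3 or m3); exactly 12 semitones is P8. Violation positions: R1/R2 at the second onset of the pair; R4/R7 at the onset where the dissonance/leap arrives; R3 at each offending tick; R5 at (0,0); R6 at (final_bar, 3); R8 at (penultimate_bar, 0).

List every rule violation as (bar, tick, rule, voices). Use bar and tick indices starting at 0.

bar 0: v0=F3 v1=F4 downbeat P8
bar 1: v0=D3 v1=A3 downbeat P5
bar 2: v0=C3 v1=D4 downbeat M2
bar 3: v0=A2 v1=F3 downbeat m6
bar 4: v0=C3 v1=F3 downbeat P4
bar 5: v0=D3 v1=A3 downbeat P5
bar 6: v0=G3 v1=E4 downbeat M6
bar 7: v0=F3 v1=F4 downbeat P8
  -> R2 @ bar 1 tick 0 v(0, 1): F3/F4 P8 -> D3/A3 P5 similar
  -> R4 @ bar 2 tick 0 v(0, 1): C3/D4 M2 untreated
  -> R4 @ bar 4 tick 0 v(0, 1): C3/F3 P4 untreated
  -> R2 @ bar 5 tick 0 v(0, 1): C3/F3 P4 -> D3/A3 P5 similar

(1, 0, R2, (0, 1))
(2, 0, R4, (0, 1))
(4, 0, R4, (0, 1))
(5, 0, R2, (0, 1))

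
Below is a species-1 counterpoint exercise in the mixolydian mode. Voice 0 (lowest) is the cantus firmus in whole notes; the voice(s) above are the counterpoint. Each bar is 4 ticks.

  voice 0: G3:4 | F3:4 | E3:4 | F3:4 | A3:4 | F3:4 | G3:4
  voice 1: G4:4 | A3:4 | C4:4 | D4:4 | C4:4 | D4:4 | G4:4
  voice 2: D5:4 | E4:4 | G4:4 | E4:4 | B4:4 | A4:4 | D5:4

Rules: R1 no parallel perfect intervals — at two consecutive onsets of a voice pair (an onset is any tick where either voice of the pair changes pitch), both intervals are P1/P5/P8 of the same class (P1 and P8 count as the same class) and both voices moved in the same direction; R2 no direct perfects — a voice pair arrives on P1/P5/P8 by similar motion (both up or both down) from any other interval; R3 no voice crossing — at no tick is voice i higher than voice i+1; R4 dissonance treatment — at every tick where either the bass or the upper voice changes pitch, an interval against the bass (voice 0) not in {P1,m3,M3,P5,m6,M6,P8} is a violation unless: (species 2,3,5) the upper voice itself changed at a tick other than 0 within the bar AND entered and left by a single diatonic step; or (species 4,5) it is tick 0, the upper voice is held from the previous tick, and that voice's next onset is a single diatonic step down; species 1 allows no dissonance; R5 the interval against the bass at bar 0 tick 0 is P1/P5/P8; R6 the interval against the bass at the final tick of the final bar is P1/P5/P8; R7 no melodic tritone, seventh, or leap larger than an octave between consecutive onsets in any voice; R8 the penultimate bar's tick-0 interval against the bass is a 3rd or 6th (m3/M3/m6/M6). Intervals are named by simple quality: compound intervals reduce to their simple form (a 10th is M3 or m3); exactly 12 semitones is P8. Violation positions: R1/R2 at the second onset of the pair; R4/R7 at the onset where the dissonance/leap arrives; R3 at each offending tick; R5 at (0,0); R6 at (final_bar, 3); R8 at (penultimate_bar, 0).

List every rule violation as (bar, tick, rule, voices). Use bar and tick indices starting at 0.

(1, 0, R1, (1, 2))
(1, 0, R4, (0, 2))
(1, 0, R7, (1,))
(1, 0, R7, (2,))
(2, 0, R1, (1, 2))
(3, 0, R4, (0, 2))
(4, 0, R4, (0, 2))
(6, 0, R1, (1, 2))
(6, 0, R2, (0, 1))
(6, 0, R2, (0, 2))

bar 0: v0=G3 v1=G4 v2=D5 downbeat P5
bar 1: v0=F3 v1=A3 v2=E4 downbeat M7
bar 2: v0=E3 v1=C4 v2=G4 downbeat m3
bar 3: v0=F3 v1=D4 v2=E4 downbeat M7
bar 4: v0=A3 v1=C4 v2=B4 downbeat M2
bar 5: v0=F3 v1=D4 v2=A4 downbeat M3
bar 6: v0=G3 v1=G4 v2=D5 downbeat P5
  -> R1 @ bar 1 tick 0 v(1, 2): G4/D5 P5 -> A3/E4 P5 similar
  -> R4 @ bar 1 tick 0 v(0, 2): F3/E4 M7 untreated
  -> R7 @ bar 1 tick 0 v(1,): G4->A3 leap 10st
  -> R7 @ bar 1 tick 0 v(2,): D5->E4 leap 10st
  -> R1 @ bar 2 tick 0 v(1, 2): A3/E4 P5 -> C4/G4 P5 similar
  -> R4 @ bar 3 tick 0 v(0, 2): F3/E4 M7 untreated
  -> R4 @ bar 4 tick 0 v(0, 2): A3/B4 M2 untreated
  -> R1 @ bar 6 tick 0 v(1, 2): D4/A4 P5 -> G4/D5 P5 similar
  -> R2 @ bar 6 tick 0 v(0, 1): F3/D4 M6 -> G3/G4 P8 similar
  -> R2 @ bar 6 tick 0 v(0, 2): F3/A4 M3 -> G3/D5 P5 similar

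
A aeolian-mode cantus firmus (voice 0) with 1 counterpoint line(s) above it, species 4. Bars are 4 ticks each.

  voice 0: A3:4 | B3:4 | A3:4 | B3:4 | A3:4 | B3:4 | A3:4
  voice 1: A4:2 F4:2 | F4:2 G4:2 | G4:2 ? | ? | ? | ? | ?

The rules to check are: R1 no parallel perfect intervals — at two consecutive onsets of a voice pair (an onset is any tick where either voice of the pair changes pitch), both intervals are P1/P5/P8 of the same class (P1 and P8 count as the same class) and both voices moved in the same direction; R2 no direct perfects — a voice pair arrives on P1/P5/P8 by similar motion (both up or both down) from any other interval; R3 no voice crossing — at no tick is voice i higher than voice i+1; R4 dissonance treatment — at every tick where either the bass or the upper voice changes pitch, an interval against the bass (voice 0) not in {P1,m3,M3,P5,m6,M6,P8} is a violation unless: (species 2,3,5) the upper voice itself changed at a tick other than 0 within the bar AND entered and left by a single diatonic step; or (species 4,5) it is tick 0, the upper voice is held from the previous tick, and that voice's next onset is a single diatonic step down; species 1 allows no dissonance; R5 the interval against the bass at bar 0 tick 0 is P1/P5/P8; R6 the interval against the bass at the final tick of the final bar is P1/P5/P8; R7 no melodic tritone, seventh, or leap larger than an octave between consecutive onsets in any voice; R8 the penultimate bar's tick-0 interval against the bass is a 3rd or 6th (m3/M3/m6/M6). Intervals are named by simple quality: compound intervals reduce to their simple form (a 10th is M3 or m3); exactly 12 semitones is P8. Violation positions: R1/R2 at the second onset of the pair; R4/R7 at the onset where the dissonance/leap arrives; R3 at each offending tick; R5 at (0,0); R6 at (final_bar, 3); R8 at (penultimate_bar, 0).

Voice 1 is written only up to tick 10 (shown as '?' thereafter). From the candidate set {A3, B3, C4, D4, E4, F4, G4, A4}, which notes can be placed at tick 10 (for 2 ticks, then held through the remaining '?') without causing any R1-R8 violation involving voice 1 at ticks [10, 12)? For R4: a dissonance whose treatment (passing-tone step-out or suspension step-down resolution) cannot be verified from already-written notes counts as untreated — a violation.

{A4, C4, E4, F4, G4}

A3: violates R7
B3: violates R4
C4: legal
D4: violates R4
E4: legal
F4: legal
G4: legal
A4: legal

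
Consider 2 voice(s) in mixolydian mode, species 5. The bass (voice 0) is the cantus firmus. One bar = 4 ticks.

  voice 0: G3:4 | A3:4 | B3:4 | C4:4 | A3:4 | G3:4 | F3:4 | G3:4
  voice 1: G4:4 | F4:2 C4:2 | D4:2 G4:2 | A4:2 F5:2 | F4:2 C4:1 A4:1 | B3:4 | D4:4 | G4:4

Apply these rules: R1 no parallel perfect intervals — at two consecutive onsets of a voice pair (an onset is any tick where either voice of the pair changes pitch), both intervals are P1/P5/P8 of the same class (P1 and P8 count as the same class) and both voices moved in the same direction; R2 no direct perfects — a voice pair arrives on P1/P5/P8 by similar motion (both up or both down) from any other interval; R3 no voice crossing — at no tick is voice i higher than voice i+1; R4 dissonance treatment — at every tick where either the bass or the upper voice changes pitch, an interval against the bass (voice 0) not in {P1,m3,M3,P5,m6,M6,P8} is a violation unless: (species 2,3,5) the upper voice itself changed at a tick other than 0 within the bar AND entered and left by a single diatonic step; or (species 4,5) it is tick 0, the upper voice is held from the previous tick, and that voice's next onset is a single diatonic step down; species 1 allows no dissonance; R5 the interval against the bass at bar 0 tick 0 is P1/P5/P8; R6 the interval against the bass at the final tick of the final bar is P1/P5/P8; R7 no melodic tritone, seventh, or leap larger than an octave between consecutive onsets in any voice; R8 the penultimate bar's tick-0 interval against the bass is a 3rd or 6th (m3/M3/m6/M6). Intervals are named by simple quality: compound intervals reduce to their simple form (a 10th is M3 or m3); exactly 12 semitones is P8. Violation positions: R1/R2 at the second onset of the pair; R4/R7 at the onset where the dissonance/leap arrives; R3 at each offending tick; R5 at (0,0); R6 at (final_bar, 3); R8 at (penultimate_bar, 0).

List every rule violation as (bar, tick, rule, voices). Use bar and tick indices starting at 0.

(3, 2, R4, (0, 1))
(5, 0, R7, (1,))
(7, 0, R2, (0, 1))

bar 0: v0=G3 v1=G4 downbeat P8
bar 1: v0=A3 v1=F4 downbeat m6
bar 2: v0=B3 v1=D4 downbeat m3
bar 3: v0=C4 v1=A4 downbeat M6
bar 4: v0=A3 v1=F4 downbeat m6
bar 5: v0=G3 v1=B3 downbeat M3
bar 6: v0=F3 v1=D4 downbeat M6
bar 7: v0=G3 v1=G4 downbeat P8
  -> R4 @ bar 3 tick 2 v(0, 1): C4/F5 P4 untreated
  -> R7 @ bar 5 tick 0 v(1,): A4->B3 leap 10st
  -> R2 @ bar 7 tick 0 v(0, 1): F3/D4 M6 -> G3/G4 P8 similar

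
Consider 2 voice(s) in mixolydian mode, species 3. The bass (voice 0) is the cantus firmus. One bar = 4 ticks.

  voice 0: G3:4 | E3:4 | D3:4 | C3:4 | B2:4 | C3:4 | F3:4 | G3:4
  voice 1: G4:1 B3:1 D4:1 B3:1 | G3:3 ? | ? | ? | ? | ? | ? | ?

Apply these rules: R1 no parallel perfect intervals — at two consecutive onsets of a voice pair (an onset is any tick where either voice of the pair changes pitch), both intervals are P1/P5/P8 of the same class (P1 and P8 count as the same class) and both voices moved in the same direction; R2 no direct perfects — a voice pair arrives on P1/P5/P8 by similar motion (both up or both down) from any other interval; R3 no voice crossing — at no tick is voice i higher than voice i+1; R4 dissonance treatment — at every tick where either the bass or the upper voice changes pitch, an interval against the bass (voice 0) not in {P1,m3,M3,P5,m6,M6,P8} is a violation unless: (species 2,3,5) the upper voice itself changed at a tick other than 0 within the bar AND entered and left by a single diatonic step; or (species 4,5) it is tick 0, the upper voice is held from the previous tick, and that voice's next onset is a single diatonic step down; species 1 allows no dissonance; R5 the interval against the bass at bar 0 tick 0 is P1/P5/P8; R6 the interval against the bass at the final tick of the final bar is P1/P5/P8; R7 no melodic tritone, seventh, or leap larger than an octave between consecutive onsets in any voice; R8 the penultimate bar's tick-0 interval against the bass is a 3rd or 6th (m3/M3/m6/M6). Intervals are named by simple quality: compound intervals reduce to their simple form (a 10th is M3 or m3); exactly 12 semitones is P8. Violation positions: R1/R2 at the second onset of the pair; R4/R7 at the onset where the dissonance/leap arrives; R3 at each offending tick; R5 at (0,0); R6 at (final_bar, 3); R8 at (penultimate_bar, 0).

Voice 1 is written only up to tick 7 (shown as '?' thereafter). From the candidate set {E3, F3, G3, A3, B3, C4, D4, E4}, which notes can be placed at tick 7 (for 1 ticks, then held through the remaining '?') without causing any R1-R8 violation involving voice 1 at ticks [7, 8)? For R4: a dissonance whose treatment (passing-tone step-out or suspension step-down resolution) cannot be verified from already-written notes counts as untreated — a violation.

{B3, C4, E3, E4, G3}

E3: legal
F3: violates R4
G3: legal
A3: violates R4
B3: legal
C4: legal
D4: violates R4
E4: legal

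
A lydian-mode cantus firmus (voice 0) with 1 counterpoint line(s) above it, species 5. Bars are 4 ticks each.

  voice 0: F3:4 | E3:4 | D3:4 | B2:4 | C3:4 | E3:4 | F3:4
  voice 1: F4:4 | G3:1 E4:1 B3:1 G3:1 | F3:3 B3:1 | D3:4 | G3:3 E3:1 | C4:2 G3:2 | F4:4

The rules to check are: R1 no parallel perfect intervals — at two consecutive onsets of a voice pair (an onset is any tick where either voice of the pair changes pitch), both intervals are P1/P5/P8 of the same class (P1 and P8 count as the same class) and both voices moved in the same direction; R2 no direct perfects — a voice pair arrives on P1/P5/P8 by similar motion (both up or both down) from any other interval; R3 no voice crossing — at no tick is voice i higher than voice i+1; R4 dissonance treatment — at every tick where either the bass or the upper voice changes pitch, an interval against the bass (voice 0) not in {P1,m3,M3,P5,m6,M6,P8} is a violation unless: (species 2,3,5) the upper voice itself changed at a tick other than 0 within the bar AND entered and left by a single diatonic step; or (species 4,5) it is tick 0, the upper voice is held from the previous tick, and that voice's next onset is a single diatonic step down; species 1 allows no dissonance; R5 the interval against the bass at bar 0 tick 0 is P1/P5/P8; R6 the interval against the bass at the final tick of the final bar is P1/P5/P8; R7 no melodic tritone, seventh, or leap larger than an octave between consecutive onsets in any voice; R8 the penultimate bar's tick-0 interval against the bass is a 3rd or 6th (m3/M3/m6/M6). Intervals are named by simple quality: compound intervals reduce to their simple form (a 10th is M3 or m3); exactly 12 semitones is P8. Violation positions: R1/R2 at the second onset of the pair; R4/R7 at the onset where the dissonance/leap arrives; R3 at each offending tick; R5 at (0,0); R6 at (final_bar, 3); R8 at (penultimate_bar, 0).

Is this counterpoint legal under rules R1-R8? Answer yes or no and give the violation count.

bar 0: v0=F3 v1=F4 (P8)
bar 1: v0=E3 v1=G3 (m3)
bar 2: v0=D3 v1=F3 (m3)
bar 3: v0=B2 v1=D3 (m3)
bar 4: v0=C3 v1=G3 (P5)
bar 5: v0=E3 v1=C4 (m6)
bar 6: v0=F3 v1=F4 (P8)
  R7 @ bar1.0: F4->G3 leap 10st
  R7 @ bar2.3: F3->B3 leap 6st
  R2 @ bar4.0: B2/D3 m3 -> C3/G3 P5 similar
  R2 @ bar6.0: E3/G3 m3 -> F3/F4 P8 similar
  R7 @ bar6.0: G3->F4 leap 10st

No (5 violations)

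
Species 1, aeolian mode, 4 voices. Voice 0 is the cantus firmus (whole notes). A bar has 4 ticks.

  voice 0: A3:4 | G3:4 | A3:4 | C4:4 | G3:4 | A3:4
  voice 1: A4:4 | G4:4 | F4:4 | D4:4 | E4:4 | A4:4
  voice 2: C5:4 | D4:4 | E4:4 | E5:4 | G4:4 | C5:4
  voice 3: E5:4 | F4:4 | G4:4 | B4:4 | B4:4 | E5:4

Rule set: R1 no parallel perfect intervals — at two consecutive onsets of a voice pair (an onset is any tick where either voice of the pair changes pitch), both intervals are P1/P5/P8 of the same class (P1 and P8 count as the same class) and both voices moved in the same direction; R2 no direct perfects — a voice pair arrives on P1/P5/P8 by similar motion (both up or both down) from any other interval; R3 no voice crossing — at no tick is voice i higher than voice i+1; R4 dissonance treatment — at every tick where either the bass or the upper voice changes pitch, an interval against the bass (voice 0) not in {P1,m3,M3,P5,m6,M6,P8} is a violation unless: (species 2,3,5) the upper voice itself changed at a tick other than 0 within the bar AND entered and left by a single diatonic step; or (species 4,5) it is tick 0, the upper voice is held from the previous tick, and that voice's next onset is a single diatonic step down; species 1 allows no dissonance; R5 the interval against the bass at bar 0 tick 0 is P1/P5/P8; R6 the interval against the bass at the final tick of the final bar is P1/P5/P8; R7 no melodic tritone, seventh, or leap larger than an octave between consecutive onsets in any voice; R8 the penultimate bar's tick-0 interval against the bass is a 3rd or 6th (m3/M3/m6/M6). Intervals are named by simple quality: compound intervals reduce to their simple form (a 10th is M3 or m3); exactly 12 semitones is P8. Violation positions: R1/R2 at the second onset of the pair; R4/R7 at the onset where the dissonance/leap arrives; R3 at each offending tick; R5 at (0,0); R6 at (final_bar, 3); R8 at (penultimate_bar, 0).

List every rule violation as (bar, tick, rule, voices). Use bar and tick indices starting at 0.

(0, 0, R5, (0, 2))
(1, 0, R1, (0, 1))
(1, 0, R2, (0, 2))
(1, 0, R3, (1, 2))
(1, 0, R4, (0, 3))
(1, 0, R7, (2,))
(1, 0, R7, (3,))
(1, 1, R3, (1, 2))
(1, 2, R3, (1, 2))
(1, 3, R3, (1, 2))
(2, 0, R1, (0, 2))
(2, 0, R3, (1, 2))
(2, 0, R4, (0, 3))
(2, 1, R3, (1, 2))
(2, 2, R3, (1, 2))
(2, 3, R3, (1, 2))
(3, 0, R3, (2, 3))
(3, 0, R4, (0, 1))
(3, 0, R4, (0, 3))
(3, 1, R3, (2, 3))
(3, 2, R3, (2, 3))
(3, 3, R3, (2, 3))
(4, 0, R2, (0, 2))
(4, 0, R8, (0, 2))
(5, 0, R1, (1, 3))
(5, 0, R2, (0, 1))
(5, 0, R2, (0, 3))
(5, 3, R6, (0, 2))

bar 0: v0=A3 v1=A4 v2=C5 v3=E5 downbeat P5
bar 1: v0=G3 v1=G4 v2=D4 v3=F4 downbeat m7
bar 2: v0=A3 v1=F4 v2=E4 v3=G4 downbeat m7
bar 3: v0=C4 v1=D4 v2=E5 v3=B4 downbeat M7
bar 4: v0=G3 v1=E4 v2=G4 v3=B4 downbeat M3
bar 5: v0=A3 v1=A4 v2=C5 v3=E5 downbeat P5
  -> R5 @ bar 0 tick 0 v(0, 2): opens on m3
  -> R1 @ bar 1 tick 0 v(0, 1): A3/A4 P8 -> G3/G4 P8 similar
  -> R2 @ bar 1 tick 0 v(0, 2): A3/C5 m3 -> G3/D4 P5 similar
  -> R3 @ bar 1 tick 0 v(1, 2): G4 above D4
  -> R4 @ bar 1 tick 0 v(0, 3): G3/F4 m7 untreated
  -> R7 @ bar 1 tick 0 v(2,): C5->D4 leap 10st
  -> R7 @ bar 1 tick 0 v(3,): E5->F4 leap 11st
  -> R3 @ bar 1 tick 1 v(1, 2): G4 above D4
  -> R3 @ bar 1 tick 2 v(1, 2): G4 above D4
  -> R3 @ bar 1 tick 3 v(1, 2): G4 above D4
  -> R1 @ bar 2 tick 0 v(0, 2): G3/D4 P5 -> A3/E4 P5 similar
  -> R3 @ bar 2 tick 0 v(1, 2): F4 above E4
  -> R4 @ bar 2 tick 0 v(0, 3): A3/G4 m7 untreated
  -> R3 @ bar 2 tick 1 v(1, 2): F4 above E4
  -> R3 @ bar 2 tick 2 v(1, 2): F4 above E4
  -> R3 @ bar 2 tick 3 v(1, 2): F4 above E4
  -> R3 @ bar 3 tick 0 v(2, 3): E5 above B4
  -> R4 @ bar 3 tick 0 v(0, 1): C4/D4 M2 untreated
  -> R4 @ bar 3 tick 0 v(0, 3): C4/B4 M7 untreated
  -> R3 @ bar 3 tick 1 v(2, 3): E5 above B4
  -> R3 @ bar 3 tick 2 v(2, 3): E5 above B4
  -> R3 @ bar 3 tick 3 v(2, 3): E5 above B4
  -> R2 @ bar 4 tick 0 v(0, 2): C4/E5 M3 -> G3/G4 P8 similar
  -> R8 @ bar 4 tick 0 v(0, 2): penult P8 not 3rd/6th
  -> R1 @ bar 5 tick 0 v(1, 3): E4/B4 P5 -> A4/E5 P5 similar
  -> R2 @ bar 5 tick 0 v(0, 1): G3/E4 M6 -> A3/A4 P8 similar
  -> R2 @ bar 5 tick 0 v(0, 3): G3/B4 M3 -> A3/E5 P5 similar
  -> R6 @ bar 5 tick 3 v(0, 2): closes on m3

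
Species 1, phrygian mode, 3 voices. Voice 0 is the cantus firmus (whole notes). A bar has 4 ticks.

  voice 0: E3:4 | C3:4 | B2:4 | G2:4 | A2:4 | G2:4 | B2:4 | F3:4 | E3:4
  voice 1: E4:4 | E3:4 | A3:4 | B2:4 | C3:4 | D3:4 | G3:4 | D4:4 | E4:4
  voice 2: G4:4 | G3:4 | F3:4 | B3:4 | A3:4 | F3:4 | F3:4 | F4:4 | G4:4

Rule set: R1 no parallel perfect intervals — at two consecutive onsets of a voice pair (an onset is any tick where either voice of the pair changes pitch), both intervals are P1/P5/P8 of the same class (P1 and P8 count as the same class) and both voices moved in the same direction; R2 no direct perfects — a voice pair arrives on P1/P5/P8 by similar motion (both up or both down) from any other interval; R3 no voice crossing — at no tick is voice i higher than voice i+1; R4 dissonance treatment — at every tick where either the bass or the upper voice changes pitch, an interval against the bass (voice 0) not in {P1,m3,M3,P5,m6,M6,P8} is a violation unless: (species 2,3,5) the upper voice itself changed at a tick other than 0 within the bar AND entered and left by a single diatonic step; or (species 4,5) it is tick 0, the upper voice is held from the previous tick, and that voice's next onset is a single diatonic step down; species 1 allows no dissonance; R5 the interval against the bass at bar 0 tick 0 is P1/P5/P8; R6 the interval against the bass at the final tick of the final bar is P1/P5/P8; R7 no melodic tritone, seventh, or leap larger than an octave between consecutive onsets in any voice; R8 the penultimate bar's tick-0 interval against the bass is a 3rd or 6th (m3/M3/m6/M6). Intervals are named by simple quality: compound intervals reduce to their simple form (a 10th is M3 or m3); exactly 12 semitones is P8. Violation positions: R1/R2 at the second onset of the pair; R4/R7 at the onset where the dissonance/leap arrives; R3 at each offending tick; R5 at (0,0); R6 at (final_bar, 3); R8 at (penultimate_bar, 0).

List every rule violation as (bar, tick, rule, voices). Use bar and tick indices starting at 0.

bar 0: v0=E3 v1=E4 v2=G4 downbeat m3
bar 1: v0=C3 v1=E3 v2=G3 downbeat P5
bar 2: v0=B2 v1=A3 v2=F3 downbeat TT
bar 3: v0=G2 v1=B2 v2=B3 downbeat M3
bar 4: v0=A2 v1=C3 v2=A3 downbeat P8
bar 5: v0=G2 v1=D3 v2=F3 downbeat m7
bar 6: v0=B2 v1=G3 v2=F3 downbeat TT
bar 7: v0=F3 v1=D4 v2=F4 downbeat P8
bar 8: v0=E3 v1=E4 v2=G4 downbeat m3
  -> R5 @ bar 0 tick 0 v(0, 2): opens on m3
  -> R2 @ bar 1 tick 0 v(0, 2): E3/G4 m3 -> C3/G3 P5 similar
  -> R3 @ bar 2 tick 0 v(1, 2): A3 above F3
  -> R4 @ bar 2 tick 0 v(0, 1): B2/A3 m7 untreated
  -> R4 @ bar 2 tick 0 v(0, 2): B2/F3 TT untreated
  -> R3 @ bar 2 tick 1 v(1, 2): A3 above F3
  -> R3 @ bar 2 tick 2 v(1, 2): A3 above F3
  -> R3 @ bar 2 tick 3 v(1, 2): A3 above F3
  -> R7 @ bar 3 tick 0 v(1,): A3->B2 leap 10st
  -> R7 @ bar 3 tick 0 v(2,): F3->B3 leap 6st
  -> R4 @ bar 5 tick 0 v(0, 2): G2/F3 m7 untreated
  -> R3 @ bar 6 tick 0 v(1, 2): G3 above F3
  -> R4 @ bar 6 tick 0 v(0, 2): B2/F3 TT untreated
  -> R3 @ bar 6 tick 1 v(1, 2): G3 above F3
  -> R3 @ bar 6 tick 2 v(1, 2): G3 above F3
  -> R3 @ bar 6 tick 3 v(1, 2): G3 above F3
  -> R2 @ bar 7 tick 0 v(0, 2): B2/F3 TT -> F3/F4 P8 similar
  -> R7 @ bar 7 tick 0 v(0,): B2->F3 leap 6st
  -> R8 @ bar 7 tick 0 v(0, 2): penult P8 not 3rd/6th
  -> R6 @ bar 8 tick 3 v(0, 2): closes on m3

(0, 0, R5, (0, 2))
(1, 0, R2, (0, 2))
(2, 0, R3, (1, 2))
(2, 0, R4, (0, 1))
(2, 0, R4, (0, 2))
(2, 1, R3, (1, 2))
(2, 2, R3, (1, 2))
(2, 3, R3, (1, 2))
(3, 0, R7, (1,))
(3, 0, R7, (2,))
(5, 0, R4, (0, 2))
(6, 0, R3, (1, 2))
(6, 0, R4, (0, 2))
(6, 1, R3, (1, 2))
(6, 2, R3, (1, 2))
(6, 3, R3, (1, 2))
(7, 0, R2, (0, 2))
(7, 0, R7, (0,))
(7, 0, R8, (0, 2))
(8, 3, R6, (0, 2))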